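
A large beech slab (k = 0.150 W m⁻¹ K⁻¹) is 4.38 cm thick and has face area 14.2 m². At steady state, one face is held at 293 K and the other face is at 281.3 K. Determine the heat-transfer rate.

Q = 569 W

Q = kA·ΔT/L = 0.150 × 14.2 × |293 K − 281.3 K| / 0.0438 = 569 W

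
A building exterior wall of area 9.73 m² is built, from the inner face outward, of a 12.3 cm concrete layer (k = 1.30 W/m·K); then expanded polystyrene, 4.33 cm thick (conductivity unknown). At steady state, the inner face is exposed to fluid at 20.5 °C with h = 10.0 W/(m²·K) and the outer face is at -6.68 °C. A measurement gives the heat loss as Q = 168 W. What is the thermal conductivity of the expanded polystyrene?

ΣR = ΔT/Q = |20.5 − -6.68|/168 = 0.1618 K/W
Known resistances:
  R_conv,in = 1/(hA) = 1/(10.0·9.73) = 0.01028 K/W
  R_concrete = L/(kA) = 0.123/(1.30·9.73) = 0.009724 K/W
R_expanded polystyrene = ΣR − ΣR_known = 0.1618 − 0.02000 = 0.1418 K/W
L/(kA) = 0.1418 ⇒ k = 0.0433/(0.1418·9.73) = 0.0314 W/m·K

k = 0.0314 W/m·K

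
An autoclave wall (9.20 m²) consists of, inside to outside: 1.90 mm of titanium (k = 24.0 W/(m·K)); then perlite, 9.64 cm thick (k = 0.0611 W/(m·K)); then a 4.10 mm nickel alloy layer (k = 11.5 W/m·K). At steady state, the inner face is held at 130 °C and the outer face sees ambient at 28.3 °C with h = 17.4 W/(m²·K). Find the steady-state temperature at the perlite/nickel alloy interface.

T = 31.9 °C

Resistance network (inner→outer):
  R_titanium = L/(kA) = 0.00190/(24.0·9.20) = 8.605×10^-6 K/W
  R_perlite = L/(kA) = 0.0964/(0.0611·9.20) = 0.1715 K/W
  R_nickel alloy = L/(kA) = 0.00410/(11.5·9.20) = 3.875×10^-5 K/W
  R_conv,out = 1/(hA) = 1/(17.4·9.20) = 0.006247 K/W
ΣR = 8.605×10^-6 + 0.1715 + 3.875×10^-5 + 0.006247 = 0.1778 K/W
Q = ΔT/ΣR = (130 °C − 28.3 °C)/0.1778 = 572.0 W
From the inner boundary to the perlite/nickel alloy interface, ΣR_partial = 0.1715 K/W.
T_interface = T_in − Q·ΣR_partial = 130 °C − (572.0)(0.1715) = 31.9 °C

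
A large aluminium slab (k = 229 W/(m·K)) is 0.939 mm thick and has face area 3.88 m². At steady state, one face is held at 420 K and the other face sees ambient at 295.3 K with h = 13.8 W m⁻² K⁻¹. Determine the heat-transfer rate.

Resistance network (inner→outer):
  R_aluminium = L/(kA) = 9.39×10^-4/(229·3.88) = 1.057×10^-6 K/W
  R_conv,out = 1/(hA) = 1/(13.8·3.88) = 0.01868 K/W
ΣR = 1.057×10^-6 + 0.01868 = 0.01868 K/W
Q = ΔT/ΣR = (420 K − 295.3 K)/0.01868 = 6680 W

Q = 6680 W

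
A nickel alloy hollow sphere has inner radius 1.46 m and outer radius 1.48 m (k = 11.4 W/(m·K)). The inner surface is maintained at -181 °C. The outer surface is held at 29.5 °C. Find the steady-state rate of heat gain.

Q = 4πk·ΔT/(1/r₁ − 1/r₂) = 4π × 11.4 × 210.5 / (1/1.46 − 1/1.48) = 3.26×10^6 W

Q = 3260 kW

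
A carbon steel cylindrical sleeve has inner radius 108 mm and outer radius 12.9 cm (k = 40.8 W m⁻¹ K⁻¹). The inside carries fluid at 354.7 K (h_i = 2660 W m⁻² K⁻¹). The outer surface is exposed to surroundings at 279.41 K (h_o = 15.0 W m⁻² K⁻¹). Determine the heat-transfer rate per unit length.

Resistance network (inner→outer):
  R'_conv,in = 1/(2πr h) = 1/(2π·0.108·2660) = 5.540×10^-4 m·K/W
  R'_carbon steel = ln(0.129/0.108)/(2πk) = 0.1777/(2π·40.8) = 6.931×10^-4 m·K/W
  R'_conv,out = 1/(2πr h) = 1/(2π·0.129·15.0) = 0.08225 m·K/W
ΣR = 5.540×10^-4 + 6.931×10^-4 + 0.08225 = 0.08350 m·K/W
Q' = ΔT/ΣR = (354.7 K − 279.41 K)/0.08350 = 902 W/m

Q' = 902 W/m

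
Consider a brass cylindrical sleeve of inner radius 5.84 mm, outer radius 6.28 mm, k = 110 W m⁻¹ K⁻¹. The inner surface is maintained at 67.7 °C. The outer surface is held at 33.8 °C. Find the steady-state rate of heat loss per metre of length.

Q' = 3.23×10^5 W/m

Q' = 2πk·ΔT/ln(r₂/r₁) = 2π × 110 × 33.9 / ln(0.00628/0.00584) = 3.23×10^5 W/m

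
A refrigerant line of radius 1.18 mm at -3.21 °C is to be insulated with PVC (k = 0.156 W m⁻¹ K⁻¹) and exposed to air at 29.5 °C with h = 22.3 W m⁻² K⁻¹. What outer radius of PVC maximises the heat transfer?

r_cr = 0.700 cm

For a cylinder, r_cr = k_ins/h = 0.156/22.3 = 0.00700 m = 0.700 cm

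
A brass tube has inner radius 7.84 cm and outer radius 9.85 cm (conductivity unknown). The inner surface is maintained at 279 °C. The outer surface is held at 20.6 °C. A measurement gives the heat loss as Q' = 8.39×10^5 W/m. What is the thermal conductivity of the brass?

ΣR = ΔT/Q' = |279 − 20.6|/8.39×10^5 = 3.080×10^-4 m·K/W
ln(r₂/r₁)/(2πk) = 3.080×10^-4 ⇒ k = 0.2282/(2π·3.080×10^-4) = 118 W/m·K

k = 118 W/m·K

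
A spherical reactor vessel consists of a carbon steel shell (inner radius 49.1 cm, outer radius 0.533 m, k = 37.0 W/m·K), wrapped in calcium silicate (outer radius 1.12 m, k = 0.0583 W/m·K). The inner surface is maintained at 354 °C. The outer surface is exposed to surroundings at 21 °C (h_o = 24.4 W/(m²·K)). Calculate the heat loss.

Resistance network (inner→outer):
  R_carbon steel = (1/0.491 − 1/0.533)/(4πk) = 0.1605/(4π·37.0) = 3.452×10^-4 K/W
  R_calcium silicate = (1/0.533 − 1/1.12)/(4πk) = 0.9833/(4π·0.0583) = 1.342 K/W
  R_conv,out = 1/(4πr²h) = 1/(4π·1.12²·24.4) = 0.002600 K/W
ΣR = 3.452×10^-4 + 1.342 + 0.002600 = 1.345 K/W
Q = ΔT/ΣR = (354 °C − 21 °C)/1.345 = 248 W

Q = 248 W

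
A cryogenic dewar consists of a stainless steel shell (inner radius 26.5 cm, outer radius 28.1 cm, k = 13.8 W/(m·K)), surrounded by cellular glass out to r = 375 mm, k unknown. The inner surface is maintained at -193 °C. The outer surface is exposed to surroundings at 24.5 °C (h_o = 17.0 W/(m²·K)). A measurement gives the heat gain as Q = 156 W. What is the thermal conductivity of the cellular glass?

k = 0.0522 W/m·K

ΣR = ΔT/Q = |-193 − 24.5|/156 = 1.394 K/W
Known resistances:
  R_stainless steel = (1/0.265 − 1/0.281)/(4πk) = 0.2149/(4π·13.8) = 0.001239 K/W
  R_conv,out = 1/(4πr²h) = 1/(4π·0.375²·17.0) = 0.03329 K/W
R_cellular glass = ΣR − ΣR_known = 1.394 − 0.03453 = 1.359 K/W
(1/r₁−1/r₂)/(4πk) = 1.359 ⇒ k = 0.8921/(4π·1.359) = 0.0522 W/m·K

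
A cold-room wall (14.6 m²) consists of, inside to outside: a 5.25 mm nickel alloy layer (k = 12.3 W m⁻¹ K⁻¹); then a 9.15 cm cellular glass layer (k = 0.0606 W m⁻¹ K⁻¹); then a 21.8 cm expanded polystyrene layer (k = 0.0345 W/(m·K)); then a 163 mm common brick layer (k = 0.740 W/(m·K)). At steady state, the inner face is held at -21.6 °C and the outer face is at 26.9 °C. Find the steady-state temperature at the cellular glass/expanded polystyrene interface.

Series thermal resistances, inner to outer:
  R_nickel alloy = L/(kA) = 0.00525/(12.3·14.6) = 2.923×10^-5 K/W
  R_cellular glass = L/(kA) = 0.0915/(0.0606·14.6) = 0.1034 K/W
  R_expanded polystyrene = L/(kA) = 0.218/(0.0345·14.6) = 0.4328 K/W
  R_common brick = L/(kA) = 0.163/(0.740·14.6) = 0.01509 K/W
ΣR = 2.923×10^-5 + 0.1034 + 0.4328 + 0.01509 = 0.5513 K/W
Q = ΔT/ΣR = (-21.6 °C − 26.9 °C)/0.5513 = -87.97 W
From the inner boundary to the cellular glass/expanded polystyrene interface, ΣR_partial = 0.1034 K/W.
T_interface = T_in − Q·ΣR_partial = -21.6 °C − (-87.97)(0.1034) = -12.5 °C

T = -12.5 °C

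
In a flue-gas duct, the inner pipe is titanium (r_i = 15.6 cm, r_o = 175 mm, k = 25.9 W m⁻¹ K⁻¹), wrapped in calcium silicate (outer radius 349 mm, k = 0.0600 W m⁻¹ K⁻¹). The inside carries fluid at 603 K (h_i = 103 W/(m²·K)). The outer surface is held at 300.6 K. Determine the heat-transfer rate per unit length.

Q' = 164 W/m

Resistance network (inner→outer):
  R'_conv,in = 1/(2πr h) = 1/(2π·0.156·103) = 0.009905 m·K/W
  R'_titanium = ln(0.175/0.156)/(2πk) = 0.1149/(2π·25.9) = 7.062×10^-4 m·K/W
  R'_calcium silicate = ln(0.349/0.175)/(2πk) = 0.6903/(2π·0.0600) = 1.831 m·K/W
ΣR = 0.009905 + 7.062×10^-4 + 1.831 = 1.842 m·K/W
Q' = ΔT/ΣR = (603 K − 300.6 K)/1.842 = 164 W/m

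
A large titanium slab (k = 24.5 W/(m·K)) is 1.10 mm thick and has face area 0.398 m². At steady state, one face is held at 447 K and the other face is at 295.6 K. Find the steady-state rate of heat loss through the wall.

Q = 1.34×10^6 W

Q = kA·ΔT/L = 24.5 × 0.398 × |447 K − 295.6 K| / 0.00110 = 1.34×10^6 W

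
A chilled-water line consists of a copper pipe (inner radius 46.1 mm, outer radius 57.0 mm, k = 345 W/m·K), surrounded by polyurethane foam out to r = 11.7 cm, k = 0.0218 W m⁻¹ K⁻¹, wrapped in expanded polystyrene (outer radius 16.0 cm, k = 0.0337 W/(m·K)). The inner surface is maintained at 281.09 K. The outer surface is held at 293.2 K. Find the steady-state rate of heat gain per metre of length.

Series thermal resistances, inner to outer:
  R'_copper = ln(0.0570/0.0461)/(2πk) = 0.2122/(2π·345) = 9.791×10^-5 m·K/W
  R'_polyurethane foam = ln(0.117/0.0570)/(2πk) = 0.7191/(2π·0.0218) = 5.250 m·K/W
  R'_expanded polystyrene = ln(0.160/0.117)/(2πk) = 0.3130/(2π·0.0337) = 1.478 m·K/W
ΣR = 9.791×10^-5 + 5.250 + 1.478 = 6.728 m·K/W
Q' = ΔT/ΣR = (281.09 K − 293.2 K)/6.728 = -1.80 W/m
(Negative Q' ⇒ heat flows inward; heat gain = 1.80 W/m.)

Q' = 1.80 W/m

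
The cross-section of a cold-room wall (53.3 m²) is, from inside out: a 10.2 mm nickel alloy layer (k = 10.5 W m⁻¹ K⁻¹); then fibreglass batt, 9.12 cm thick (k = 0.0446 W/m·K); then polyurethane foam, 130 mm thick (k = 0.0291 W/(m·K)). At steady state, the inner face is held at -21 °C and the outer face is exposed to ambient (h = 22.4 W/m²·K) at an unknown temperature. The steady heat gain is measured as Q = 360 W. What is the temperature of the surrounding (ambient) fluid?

Sum the resistances:
  R_nickel alloy = L/(kA) = 0.0102/(10.5·53.3) = 1.823×10^-5 K/W
  R_fibreglass batt = L/(kA) = 0.0912/(0.0446·53.3) = 0.03836 K/W
  R_polyurethane foam = L/(kA) = 0.130/(0.0291·53.3) = 0.08382 K/W
  R_conv,out = 1/(hA) = 1/(22.4·53.3) = 8.376×10^-4 K/W
ΣR = 0.1230 K/W
ΔT = Q·ΣR = 360 × 0.1230 = 44.28 K
Heat flows inward, so T_out = T_in + ΔT = -21 + 44.28 = 23.3 °C

T_out = 23.3 °C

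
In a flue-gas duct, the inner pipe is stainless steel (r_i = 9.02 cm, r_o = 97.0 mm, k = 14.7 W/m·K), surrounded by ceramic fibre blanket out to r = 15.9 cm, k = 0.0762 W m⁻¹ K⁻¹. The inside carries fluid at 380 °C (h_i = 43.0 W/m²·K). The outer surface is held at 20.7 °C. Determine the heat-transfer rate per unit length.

Q' = 335 W/m

Treat each layer as a resistance in series:
  R'_conv,in = 1/(2πr h) = 1/(2π·0.0902·43.0) = 0.04103 m·K/W
  R'_stainless steel = ln(0.0970/0.0902)/(2πk) = 0.07268/(2π·14.7) = 7.869×10^-4 m·K/W
  R'_ceramic fibre blanket = ln(0.159/0.0970)/(2πk) = 0.4942/(2π·0.0762) = 1.032 m·K/W
ΣR = 0.04103 + 7.869×10^-4 + 1.032 = 1.074 m·K/W
Q' = ΔT/ΣR = (380 °C − 20.7 °C)/1.074 = 335 W/m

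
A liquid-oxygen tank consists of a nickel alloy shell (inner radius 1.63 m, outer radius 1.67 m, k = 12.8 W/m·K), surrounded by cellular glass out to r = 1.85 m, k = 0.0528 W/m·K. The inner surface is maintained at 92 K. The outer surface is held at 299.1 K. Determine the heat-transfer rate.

Q = 2.36 kW

Series thermal resistances, inner to outer:
  R_nickel alloy = (1/1.63 − 1/1.67)/(4πk) = 0.01469/(4π·12.8) = 9.136×10^-5 K/W
  R_cellular glass = (1/1.67 − 1/1.85)/(4πk) = 0.05826/(4π·0.0528) = 0.08781 K/W
ΣR = 9.136×10^-5 + 0.08781 = 0.08790 K/W
Q = ΔT/ΣR = (92 K − 299.1 K)/0.08790 = -2360 W
(Negative Q ⇒ heat flows inward; heat gain = 2360 W.)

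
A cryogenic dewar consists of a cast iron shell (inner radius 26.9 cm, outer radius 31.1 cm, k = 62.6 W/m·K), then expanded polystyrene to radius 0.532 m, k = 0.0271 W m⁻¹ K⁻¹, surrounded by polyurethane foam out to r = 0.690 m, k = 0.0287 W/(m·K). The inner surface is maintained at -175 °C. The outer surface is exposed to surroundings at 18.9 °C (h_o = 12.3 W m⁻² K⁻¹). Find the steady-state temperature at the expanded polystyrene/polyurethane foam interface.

Series thermal resistances, inner to outer:
  R_cast iron = (1/0.269 − 1/0.311)/(4πk) = 0.5020/(4π·62.6) = 6.382×10^-4 K/W
  R_expanded polystyrene = (1/0.311 − 1/0.532)/(4πk) = 1.336/(4π·0.0271) = 3.922 K/W
  R_polyurethane foam = (1/0.532 − 1/0.690)/(4πk) = 0.4304/(4π·0.0287) = 1.193 K/W
  R_conv,out = 1/(4πr²h) = 1/(4π·0.690²·12.3) = 0.01359 K/W
ΣR = 6.382×10^-4 + 3.922 + 1.193 + 0.01359 = 5.129 K/W
Q = ΔT/ΣR = (-175 °C − 18.9 °C)/5.129 = -37.80 W
From the inner boundary to the expanded polystyrene/polyurethane foam interface, ΣR_partial = 3.923 K/W.
T_interface = T_in − Q·ΣR_partial = -175 °C − (-37.80)(3.923) = -26.7 °C

T = -26.7 °C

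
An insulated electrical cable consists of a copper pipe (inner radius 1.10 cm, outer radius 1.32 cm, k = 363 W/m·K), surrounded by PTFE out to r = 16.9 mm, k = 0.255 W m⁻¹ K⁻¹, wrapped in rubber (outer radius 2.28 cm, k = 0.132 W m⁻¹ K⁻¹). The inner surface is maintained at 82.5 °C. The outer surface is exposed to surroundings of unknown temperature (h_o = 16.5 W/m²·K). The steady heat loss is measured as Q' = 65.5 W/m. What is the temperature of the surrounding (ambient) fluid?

T_out = 21.0 °C

Sum the resistances:
  R'_copper = ln(0.0132/0.0110)/(2πk) = 0.1823/(2π·363) = 7.994×10^-5 m·K/W
  R'_PTFE = ln(0.0169/0.0132)/(2πk) = 0.2471/(2π·0.255) = 0.1542 m·K/W
  R'_rubber = ln(0.0228/0.0169)/(2πk) = 0.2994/(2π·0.132) = 0.3610 m·K/W
  R'_conv,out = 1/(2πr h) = 1/(2π·0.0228·16.5) = 0.4231 m·K/W
ΣR = 0.9384 m·K/W
ΔT = Q'·ΣR = 65.5 × 0.9384 = 61.47 K
Heat flows outward, so T_out = T_in − ΔT = 82.5 − 61.47 = 21.0 °C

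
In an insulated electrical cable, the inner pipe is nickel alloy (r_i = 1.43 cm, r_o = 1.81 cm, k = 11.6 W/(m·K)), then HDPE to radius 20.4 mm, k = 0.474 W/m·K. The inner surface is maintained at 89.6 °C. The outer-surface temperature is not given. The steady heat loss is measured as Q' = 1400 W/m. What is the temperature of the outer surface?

Series resistances:
  R'_nickel alloy = ln(0.0181/0.0143)/(2πk) = 0.2357/(2π·11.6) = 0.003233 m·K/W
  R'_HDPE = ln(0.0204/0.0181)/(2πk) = 0.1196/(2π·0.474) = 0.04017 m·K/W
ΣR = 0.04340 m·K/W
ΔT = Q'·ΣR = 1400 × 0.04340 = 60.76 K
Heat flows outward, so T_out = T_in − ΔT = 89.6 − 60.76 = 28.8 °C

T_out = 28.8 °C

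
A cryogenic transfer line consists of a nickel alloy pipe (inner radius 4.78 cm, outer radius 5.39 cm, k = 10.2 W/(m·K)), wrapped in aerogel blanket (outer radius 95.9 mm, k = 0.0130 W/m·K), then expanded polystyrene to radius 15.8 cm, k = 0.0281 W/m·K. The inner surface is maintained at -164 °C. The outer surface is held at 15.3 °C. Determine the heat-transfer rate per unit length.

Treat each layer as a resistance in series:
  R'_nickel alloy = ln(0.0539/0.0478)/(2πk) = 0.1201/(2π·10.2) = 0.001874 m·K/W
  R'_aerogel blanket = ln(0.0959/0.0539)/(2πk) = 0.5762/(2π·0.0130) = 7.054 m·K/W
  R'_expanded polystyrene = ln(0.158/0.0959)/(2πk) = 0.4993/(2π·0.0281) = 2.828 m·K/W
ΣR = 0.001874 + 7.054 + 2.828 = 9.884 m·K/W
Q' = ΔT/ΣR = (-164 °C − 15.3 °C)/9.884 = -18.1 W/m
(Negative Q' ⇒ heat flows inward; heat gain = 18.1 W/m.)

Q' = 18.1 W/m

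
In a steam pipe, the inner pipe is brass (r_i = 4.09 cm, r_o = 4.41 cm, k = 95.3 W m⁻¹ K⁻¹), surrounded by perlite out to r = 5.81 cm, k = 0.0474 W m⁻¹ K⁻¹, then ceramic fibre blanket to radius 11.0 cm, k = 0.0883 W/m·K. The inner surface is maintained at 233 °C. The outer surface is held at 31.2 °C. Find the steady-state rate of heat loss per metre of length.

Q' = 97.2 W/m

Resistance network (inner→outer):
  R'_brass = ln(0.0441/0.0409)/(2πk) = 0.07533/(2π·95.3) = 1.258×10^-4 m·K/W
  R'_perlite = ln(0.0581/0.0441)/(2πk) = 0.2757/(2π·0.0474) = 0.9257 m·K/W
  R'_ceramic fibre blanket = ln(0.110/0.0581)/(2πk) = 0.6383/(2π·0.0883) = 1.151 m·K/W
ΣR = 1.258×10^-4 + 0.9257 + 1.151 = 2.077 m·K/W
Q' = ΔT/ΣR = (233 °C − 31.2 °C)/2.077 = 97.2 W/m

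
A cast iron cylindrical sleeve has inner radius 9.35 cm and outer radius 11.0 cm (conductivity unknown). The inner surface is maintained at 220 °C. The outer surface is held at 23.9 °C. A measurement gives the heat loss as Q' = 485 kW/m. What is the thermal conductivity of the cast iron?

ΣR = ΔT/Q' = |220 − 23.9|/4.85×10^5 = 4.043×10^-4 m·K/W
ln(r₂/r₁)/(2πk) = 4.043×10^-4 ⇒ k = 0.1625/(2π·4.043×10^-4) = 64.0 W/m·K

k = 64.0 W/m·K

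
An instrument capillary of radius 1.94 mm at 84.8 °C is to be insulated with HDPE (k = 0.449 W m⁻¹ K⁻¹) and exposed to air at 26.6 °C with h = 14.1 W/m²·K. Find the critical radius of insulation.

For a cylinder, r_cr = k_ins/h = 0.449/14.1 = 0.0318 m = 3.18 cm

r_cr = 3.18 cm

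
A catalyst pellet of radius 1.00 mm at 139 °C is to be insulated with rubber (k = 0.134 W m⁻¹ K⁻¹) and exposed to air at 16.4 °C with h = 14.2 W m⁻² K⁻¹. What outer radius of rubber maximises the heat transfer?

For a sphere, r_cr = 2k_ins/h = 2·0.134/14.2 = 0.0189 m = 1.89 cm

r_cr = 1.89 cm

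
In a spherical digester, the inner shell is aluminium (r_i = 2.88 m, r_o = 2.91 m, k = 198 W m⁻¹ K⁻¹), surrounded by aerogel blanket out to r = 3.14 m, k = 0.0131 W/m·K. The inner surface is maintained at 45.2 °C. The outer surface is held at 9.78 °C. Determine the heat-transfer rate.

Q = 232 W

Series thermal resistances, inner to outer:
  R_aluminium = (1/2.88 − 1/2.91)/(4πk) = 0.003580/(4π·198) = 1.439×10^-6 K/W
  R_aerogel blanket = (1/2.91 − 1/3.14)/(4πk) = 0.02517/(4π·0.0131) = 0.1529 K/W
ΣR = 1.439×10^-6 + 0.1529 = 0.1529 K/W
Q = ΔT/ΣR = (45.2 °C − 9.78 °C)/0.1529 = 232 W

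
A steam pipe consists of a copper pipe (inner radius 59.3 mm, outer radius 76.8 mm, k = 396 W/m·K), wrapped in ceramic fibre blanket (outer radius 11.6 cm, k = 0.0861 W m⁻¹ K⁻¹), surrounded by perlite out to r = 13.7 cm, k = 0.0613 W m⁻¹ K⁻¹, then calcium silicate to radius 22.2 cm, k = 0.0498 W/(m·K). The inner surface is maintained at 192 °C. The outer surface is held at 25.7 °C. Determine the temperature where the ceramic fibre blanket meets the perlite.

T = 146 °C

Series thermal resistances, inner to outer:
  R'_copper = ln(0.0768/0.0593)/(2πk) = 0.2586/(2π·396) = 1.039×10^-4 m·K/W
  R'_ceramic fibre blanket = ln(0.116/0.0768)/(2πk) = 0.4124/(2π·0.0861) = 0.7623 m·K/W
  R'_perlite = ln(0.137/0.116)/(2πk) = 0.1664/(2π·0.0613) = 0.4320 m·K/W
  R'_calcium silicate = ln(0.222/0.137)/(2πk) = 0.4827/(2π·0.0498) = 1.543 m·K/W
ΣR = 1.039×10^-4 + 0.7623 + 0.4320 + 1.543 = 2.737 m·K/W
Q' = ΔT/ΣR = (192 °C − 25.7 °C)/2.737 = 60.76 W/m
From the inner boundary to the ceramic fibre blanket/perlite interface, ΣR_partial = 0.7624 m·K/W.
T_interface = T_in − Q'·ΣR_partial = 192 °C − (60.76)(0.7624) = 146 °C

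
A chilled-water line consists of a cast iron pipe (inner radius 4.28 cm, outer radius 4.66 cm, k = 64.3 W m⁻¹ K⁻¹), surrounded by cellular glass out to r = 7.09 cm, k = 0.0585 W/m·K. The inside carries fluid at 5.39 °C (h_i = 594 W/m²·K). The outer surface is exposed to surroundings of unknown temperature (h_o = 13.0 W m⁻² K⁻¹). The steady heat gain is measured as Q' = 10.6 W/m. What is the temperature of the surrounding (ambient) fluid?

Sum the resistances:
  R'_conv,in = 1/(2πr h) = 1/(2π·0.0428·594) = 0.006260 m·K/W
  R'_cast iron = ln(0.0466/0.0428)/(2πk) = 0.08506/(2π·64.3) = 2.105×10^-4 m·K/W
  R'_cellular glass = ln(0.0709/0.0466)/(2πk) = 0.4197/(2π·0.0585) = 1.142 m·K/W
  R'_conv,out = 1/(2πr h) = 1/(2π·0.0709·13.0) = 0.1727 m·K/W
ΣR = 1.321 m·K/W
ΔT = Q'·ΣR = 10.6 × 1.321 = 14.00 K
Heat flows inward, so T_out = T_in + ΔT = 5.39 + 14.00 = 19.4 °C

T_out = 19.4 °C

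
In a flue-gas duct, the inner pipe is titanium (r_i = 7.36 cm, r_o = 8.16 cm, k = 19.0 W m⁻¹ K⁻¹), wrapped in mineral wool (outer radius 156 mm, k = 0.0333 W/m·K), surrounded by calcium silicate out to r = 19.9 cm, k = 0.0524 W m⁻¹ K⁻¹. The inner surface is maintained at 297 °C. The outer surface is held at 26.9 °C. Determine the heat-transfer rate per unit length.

Series thermal resistances, inner to outer:
  R'_titanium = ln(0.0816/0.0736)/(2πk) = 0.1032/(2π·19.0) = 8.643×10^-4 m·K/W
  R'_mineral wool = ln(0.156/0.0816)/(2πk) = 0.6480/(2π·0.0333) = 3.097 m·K/W
  R'_calcium silicate = ln(0.199/0.156)/(2πk) = 0.2434/(2π·0.0524) = 0.7394 m·K/W
ΣR = 8.643×10^-4 + 3.097 + 0.7394 = 3.837 m·K/W
Q' = ΔT/ΣR = (297 °C − 26.9 °C)/3.837 = 70.4 W/m

Q' = 70.4 W/m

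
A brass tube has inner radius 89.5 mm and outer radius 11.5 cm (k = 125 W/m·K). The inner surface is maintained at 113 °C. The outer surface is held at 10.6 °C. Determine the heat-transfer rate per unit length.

Q' = 321 kW/m

Q' = 2πk·ΔT/ln(r₂/r₁) = 2π × 125 × 102.4 / ln(0.115/0.0895) = 3.21×10^5 W/m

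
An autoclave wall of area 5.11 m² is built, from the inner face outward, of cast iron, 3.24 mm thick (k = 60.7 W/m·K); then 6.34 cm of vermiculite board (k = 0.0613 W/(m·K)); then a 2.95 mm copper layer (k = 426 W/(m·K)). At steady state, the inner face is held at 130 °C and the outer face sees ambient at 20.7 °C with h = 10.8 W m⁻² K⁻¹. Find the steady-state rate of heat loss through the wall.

Resistance network (inner→outer):
  R_cast iron = L/(kA) = 0.00324/(60.7·5.11) = 1.045×10^-5 K/W
  R_vermiculite board = L/(kA) = 0.0634/(0.0613·5.11) = 0.2024 K/W
  R_copper = L/(kA) = 0.00295/(426·5.11) = 1.355×10^-6 K/W
  R_conv,out = 1/(hA) = 1/(10.8·5.11) = 0.01812 K/W
ΣR = 1.045×10^-5 + 0.2024 + 1.355×10^-6 + 0.01812 = 0.2205 K/W
Q = ΔT/ΣR = (130 °C − 20.7 °C)/0.2205 = 496 W

Q = 496 W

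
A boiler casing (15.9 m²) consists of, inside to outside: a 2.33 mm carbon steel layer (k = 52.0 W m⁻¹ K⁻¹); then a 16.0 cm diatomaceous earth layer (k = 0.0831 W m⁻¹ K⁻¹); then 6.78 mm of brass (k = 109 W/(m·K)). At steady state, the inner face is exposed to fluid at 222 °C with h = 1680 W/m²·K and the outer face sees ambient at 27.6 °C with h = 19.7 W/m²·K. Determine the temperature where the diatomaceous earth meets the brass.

T = 32.6 °C

Resistance network (inner→outer):
  R_conv,in = 1/(hA) = 1/(1680·15.9) = 3.744×10^-5 K/W
  R_carbon steel = L/(kA) = 0.00233/(52.0·15.9) = 2.818×10^-6 K/W
  R_diatomaceous earth = L/(kA) = 0.160/(0.0831·15.9) = 0.1211 K/W
  R_brass = L/(kA) = 0.00678/(109·15.9) = 3.912×10^-6 K/W
  R_conv,out = 1/(hA) = 1/(19.7·15.9) = 0.003193 K/W
ΣR = 3.744×10^-5 + 2.818×10^-6 + 0.1211 + 3.912×10^-6 + 0.003193 = 0.1243 K/W
Q = ΔT/ΣR = (222 °C − 27.6 °C)/0.1243 = 1564 W
From the inner boundary to the diatomaceous earth/brass interface, ΣR_partial = 0.1211 K/W.
T_interface = T_in − Q·ΣR_partial = 222 °C − (1564)(0.1211) = 32.6 °C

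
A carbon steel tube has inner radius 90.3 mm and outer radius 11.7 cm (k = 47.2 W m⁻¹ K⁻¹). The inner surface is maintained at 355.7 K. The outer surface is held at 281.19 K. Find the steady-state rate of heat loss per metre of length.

Q' = 85.3 kW/m

Q' = 2πk·ΔT/ln(r₂/r₁) = 2π × 47.2 × 74.51 / ln(0.117/0.0903) = 85300 W/m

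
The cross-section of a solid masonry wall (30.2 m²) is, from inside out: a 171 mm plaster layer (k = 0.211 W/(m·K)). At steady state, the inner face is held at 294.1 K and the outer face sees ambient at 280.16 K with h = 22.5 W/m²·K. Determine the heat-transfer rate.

Resistance network (inner→outer):
  R_plaster = L/(kA) = 0.171/(0.211·30.2) = 0.02684 K/W
  R_conv,out = 1/(hA) = 1/(22.5·30.2) = 0.001472 K/W
ΣR = 0.02684 + 0.001472 = 0.02831 K/W
Q = ΔT/ΣR = (294.1 K − 280.16 K)/0.02831 = 492 W

Q = 492 W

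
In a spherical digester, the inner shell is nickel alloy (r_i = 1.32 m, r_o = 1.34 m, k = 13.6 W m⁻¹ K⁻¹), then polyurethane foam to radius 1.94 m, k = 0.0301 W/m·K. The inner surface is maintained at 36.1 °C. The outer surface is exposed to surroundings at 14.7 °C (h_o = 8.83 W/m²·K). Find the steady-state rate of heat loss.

Series thermal resistances, inner to outer:
  R_nickel alloy = (1/1.32 − 1/1.34)/(4πk) = 0.01131/(4π·13.6) = 6.616×10^-5 K/W
  R_polyurethane foam = (1/1.34 − 1/1.94)/(4πk) = 0.2308/(4π·0.0301) = 0.6102 K/W
  R_conv,out = 1/(4πr²h) = 1/(4π·1.94²·8.83) = 0.002395 K/W
ΣR = 6.616×10^-5 + 0.6102 + 0.002395 = 0.6127 K/W
Q = ΔT/ΣR = (36.1 °C − 14.7 °C)/0.6127 = 34.9 W

Q = 34.9 W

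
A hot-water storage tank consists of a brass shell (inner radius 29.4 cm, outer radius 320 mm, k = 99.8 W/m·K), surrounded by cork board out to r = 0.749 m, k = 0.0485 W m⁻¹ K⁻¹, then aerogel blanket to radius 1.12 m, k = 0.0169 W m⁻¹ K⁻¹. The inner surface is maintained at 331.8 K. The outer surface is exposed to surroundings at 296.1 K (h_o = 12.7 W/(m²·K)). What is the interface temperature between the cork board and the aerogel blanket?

Series thermal resistances, inner to outer:
  R_brass = (1/0.294 − 1/0.320)/(4πk) = 0.2764/(4π·99.8) = 2.204×10^-4 K/W
  R_cork board = (1/0.320 − 1/0.749)/(4πk) = 1.790/(4π·0.0485) = 2.937 K/W
  R_aerogel blanket = (1/0.749 − 1/1.12)/(4πk) = 0.4423/(4π·0.0169) = 2.082 K/W
  R_conv,out = 1/(4πr²h) = 1/(4π·1.12²·12.7) = 0.004995 K/W
ΣR = 2.204×10^-4 + 2.937 + 2.082 + 0.004995 = 5.024 K/W
Q = ΔT/ΣR = (331.8 K − 296.1 K)/5.024 = 7.106 W
From the inner boundary to the cork board/aerogel blanket interface, ΣR_partial = 2.937 K/W.
T_interface = T_in − Q·ΣR_partial = 331.8 K − (7.106)(2.937) = 310.9 K

T = 310.9 K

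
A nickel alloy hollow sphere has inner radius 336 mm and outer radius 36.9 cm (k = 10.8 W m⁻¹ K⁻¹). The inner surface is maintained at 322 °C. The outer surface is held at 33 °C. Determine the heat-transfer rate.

Q = 1.47×10^5 W

Q = 4πk·ΔT/(1/r₁ − 1/r₂) = 4π × 10.8 × 289 / (1/0.336 − 1/0.369) = 1.47×10^5 W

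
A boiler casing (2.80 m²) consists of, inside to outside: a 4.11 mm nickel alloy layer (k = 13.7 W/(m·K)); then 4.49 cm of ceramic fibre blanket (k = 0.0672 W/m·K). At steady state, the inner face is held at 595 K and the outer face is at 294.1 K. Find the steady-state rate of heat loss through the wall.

Series thermal resistances, inner to outer:
  R_nickel alloy = L/(kA) = 0.00411/(13.7·2.80) = 1.071×10^-4 K/W
  R_ceramic fibre blanket = L/(kA) = 0.0449/(0.0672·2.80) = 0.2386 K/W
ΣR = 1.071×10^-4 + 0.2386 = 0.2387 K/W
Q = ΔT/ΣR = (595 K − 294.1 K)/0.2387 = 1260 W

Q = 1260 W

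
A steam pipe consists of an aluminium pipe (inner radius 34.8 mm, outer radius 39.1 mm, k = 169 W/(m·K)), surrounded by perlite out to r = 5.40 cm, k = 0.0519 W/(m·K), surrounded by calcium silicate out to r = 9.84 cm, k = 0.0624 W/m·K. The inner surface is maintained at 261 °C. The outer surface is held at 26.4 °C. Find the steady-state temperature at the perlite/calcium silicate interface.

T = 169 °C

Series thermal resistances, inner to outer:
  R'_aluminium = ln(0.0391/0.0348)/(2πk) = 0.1165/(2π·169) = 1.097×10^-4 m·K/W
  R'_perlite = ln(0.0540/0.0391)/(2πk) = 0.3229/(2π·0.0519) = 0.9901 m·K/W
  R'_calcium silicate = ln(0.0984/0.0540)/(2πk) = 0.6001/(2π·0.0624) = 1.530 m·K/W
ΣR = 1.097×10^-4 + 0.9901 + 1.530 = 2.520 m·K/W
Q' = ΔT/ΣR = (261 °C − 26.4 °C)/2.520 = 93.10 W/m
From the inner boundary to the perlite/calcium silicate interface, ΣR_partial = 0.9902 m·K/W.
T_interface = T_in − Q'·ΣR_partial = 261 °C − (93.10)(0.9902) = 169 °C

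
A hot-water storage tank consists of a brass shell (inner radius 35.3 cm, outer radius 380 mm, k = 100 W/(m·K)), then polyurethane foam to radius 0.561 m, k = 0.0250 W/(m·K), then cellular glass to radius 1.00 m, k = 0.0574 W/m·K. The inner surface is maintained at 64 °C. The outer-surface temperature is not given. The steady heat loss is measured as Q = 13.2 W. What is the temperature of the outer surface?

Series resistances:
  R_brass = (1/0.353 − 1/0.380)/(4πk) = 0.2013/(4π·100) = 1.602×10^-4 K/W
  R_polyurethane foam = (1/0.380 − 1/0.561)/(4πk) = 0.8490/(4π·0.0250) = 2.703 K/W
  R_cellular glass = (1/0.561 − 1/1.00)/(4πk) = 0.7825/(4π·0.0574) = 1.085 K/W
ΣR = 3.788 K/W
ΔT = Q·ΣR = 13.2 × 3.788 = 50.00 K
Heat flows outward, so T_out = T_in − ΔT = 64 − 50.00 = 14.0 °C

T_out = 14.0 °C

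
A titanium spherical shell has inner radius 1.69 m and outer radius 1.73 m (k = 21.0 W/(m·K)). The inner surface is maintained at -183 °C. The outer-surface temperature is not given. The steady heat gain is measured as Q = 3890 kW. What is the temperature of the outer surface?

T_out = 18.7 °C

Series resistances:
  R_titanium = (1/1.69 − 1/1.73)/(4πk) = 0.01368/(4π·21.0) = 5.184×10^-5 K/W
ΣR = 5.184×10^-5 K/W
ΔT = Q·ΣR = 3.89×10^6 × 5.184×10^-5 = 201.7 K
Heat flows inward, so T_out = T_in + ΔT = -183 + 201.7 = 18.7 °C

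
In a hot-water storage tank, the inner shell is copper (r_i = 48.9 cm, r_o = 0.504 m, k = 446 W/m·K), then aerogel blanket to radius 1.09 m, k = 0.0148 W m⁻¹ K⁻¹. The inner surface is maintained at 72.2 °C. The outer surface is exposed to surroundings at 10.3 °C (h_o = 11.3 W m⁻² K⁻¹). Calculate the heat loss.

Treat each layer as a resistance in series:
  R_copper = (1/0.489 − 1/0.504)/(4πk) = 0.06086/(4π·446) = 1.086×10^-5 K/W
  R_aerogel blanket = (1/0.504 − 1/1.09)/(4πk) = 1.067/(4π·0.0148) = 5.735 K/W
  R_conv,out = 1/(4πr²h) = 1/(4π·1.09²·11.3) = 0.005927 K/W
ΣR = 1.086×10^-5 + 5.735 + 0.005927 = 5.741 K/W
Q = ΔT/ΣR = (72.2 °C − 10.3 °C)/5.741 = 10.8 W

Q = 10.8 W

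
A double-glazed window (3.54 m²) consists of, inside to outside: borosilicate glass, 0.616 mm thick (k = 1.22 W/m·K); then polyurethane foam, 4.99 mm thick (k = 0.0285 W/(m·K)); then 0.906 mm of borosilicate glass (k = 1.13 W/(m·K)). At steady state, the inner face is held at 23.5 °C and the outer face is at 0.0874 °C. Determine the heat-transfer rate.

Q = 470 W

Treat each layer as a resistance in series:
  R_borosilicate glass = L/(kA) = 6.16×10^-4/(1.22·3.54) = 1.426×10^-4 K/W
  R_polyurethane foam = L/(kA) = 0.00499/(0.0285·3.54) = 0.04946 K/W
  R_borosilicate glass = L/(kA) = 9.06×10^-4/(1.13·3.54) = 2.265×10^-4 K/W
ΣR = 1.426×10^-4 + 0.04946 + 2.265×10^-4 = 0.04983 K/W
Q = ΔT/ΣR = (23.5 °C − 0.0874 °C)/0.04983 = 470 W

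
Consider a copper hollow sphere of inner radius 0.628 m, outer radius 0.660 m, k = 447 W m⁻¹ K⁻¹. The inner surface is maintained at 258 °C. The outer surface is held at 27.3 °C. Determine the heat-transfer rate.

Q = 16800 kW

Q = 4πk·ΔT/(1/r₁ − 1/r₂) = 4π × 447 × 230.7 / (1/0.628 − 1/0.660) = 1.68×10^7 W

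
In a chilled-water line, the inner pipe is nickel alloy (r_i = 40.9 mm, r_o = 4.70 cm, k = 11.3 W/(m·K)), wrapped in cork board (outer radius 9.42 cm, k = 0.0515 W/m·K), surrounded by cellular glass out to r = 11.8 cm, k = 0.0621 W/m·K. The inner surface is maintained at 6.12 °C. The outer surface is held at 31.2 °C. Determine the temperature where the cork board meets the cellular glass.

T = 25.9 °C

Resistance network (inner→outer):
  R'_nickel alloy = ln(0.0470/0.0409)/(2πk) = 0.1390/(2π·11.3) = 0.001958 m·K/W
  R'_cork board = ln(0.0942/0.0470)/(2πk) = 0.6953/(2π·0.0515) = 2.149 m·K/W
  R'_cellular glass = ln(0.118/0.0942)/(2πk) = 0.2253/(2π·0.0621) = 0.5773 m·K/W
ΣR = 0.001958 + 2.149 + 0.5773 = 2.728 m·K/W
Q' = ΔT/ΣR = (6.12 °C − 31.2 °C)/2.728 = -9.194 W/m
From the inner boundary to the cork board/cellular glass interface, ΣR_partial = 2.151 m·K/W.
T_interface = T_in − Q'·ΣR_partial = 6.12 °C − (-9.194)(2.151) = 25.9 °C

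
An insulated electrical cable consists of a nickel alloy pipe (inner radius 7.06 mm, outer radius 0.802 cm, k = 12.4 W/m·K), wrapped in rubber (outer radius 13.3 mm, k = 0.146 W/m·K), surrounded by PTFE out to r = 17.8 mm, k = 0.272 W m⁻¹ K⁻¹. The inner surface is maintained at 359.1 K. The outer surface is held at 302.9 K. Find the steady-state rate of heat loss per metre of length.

Q' = 77.7 W/m

Series thermal resistances, inner to outer:
  R'_nickel alloy = ln(0.00802/0.00706)/(2πk) = 0.1275/(2π·12.4) = 0.001636 m·K/W
  R'_rubber = ln(0.0133/0.00802)/(2πk) = 0.5058/(2π·0.146) = 0.5514 m·K/W
  R'_PTFE = ln(0.0178/0.0133)/(2πk) = 0.2914/(2π·0.272) = 0.1705 m·K/W
ΣR = 0.001636 + 0.5514 + 0.1705 = 0.7235 m·K/W
Q' = ΔT/ΣR = (359.1 K − 302.9 K)/0.7235 = 77.7 W/m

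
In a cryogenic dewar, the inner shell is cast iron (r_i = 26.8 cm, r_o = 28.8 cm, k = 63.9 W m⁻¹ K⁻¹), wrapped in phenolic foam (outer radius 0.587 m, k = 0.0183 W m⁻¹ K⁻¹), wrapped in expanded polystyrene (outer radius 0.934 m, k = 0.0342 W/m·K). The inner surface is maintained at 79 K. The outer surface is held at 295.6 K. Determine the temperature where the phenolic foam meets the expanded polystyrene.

T = 260.8 K

Resistance network (inner→outer):
  R_cast iron = (1/0.268 − 1/0.288)/(4πk) = 0.2591/(4π·63.9) = 3.227×10^-4 K/W
  R_phenolic foam = (1/0.288 − 1/0.587)/(4πk) = 1.769/(4π·0.0183) = 7.691 K/W
  R_expanded polystyrene = (1/0.587 − 1/0.934)/(4πk) = 0.6329/(4π·0.0342) = 1.473 K/W
ΣR = 3.227×10^-4 + 7.691 + 1.473 = 9.164 K/W
Q = ΔT/ΣR = (79 K − 295.6 K)/9.164 = -23.64 W
From the inner boundary to the phenolic foam/expanded polystyrene interface, ΣR_partial = 7.691 K/W.
T_interface = T_in − Q·ΣR_partial = 79 K − (-23.64)(7.691) = 260.8 K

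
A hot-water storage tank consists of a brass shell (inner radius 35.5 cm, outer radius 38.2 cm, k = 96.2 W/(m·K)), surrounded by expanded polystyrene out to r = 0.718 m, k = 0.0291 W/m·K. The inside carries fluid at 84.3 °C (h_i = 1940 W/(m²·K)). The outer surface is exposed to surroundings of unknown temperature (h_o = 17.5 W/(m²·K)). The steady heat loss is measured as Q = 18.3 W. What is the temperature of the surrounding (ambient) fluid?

T_out = 22.8 °C

Series resistances:
  R_conv,in = 1/(4πr²h) = 1/(4π·0.355²·1940) = 3.255×10^-4 K/W
  R_brass = (1/0.355 − 1/0.382)/(4πk) = 0.1991/(4π·96.2) = 1.647×10^-4 K/W
  R_expanded polystyrene = (1/0.382 − 1/0.718)/(4πk) = 1.225/(4π·0.0291) = 3.350 K/W
  R_conv,out = 1/(4πr²h) = 1/(4π·0.718²·17.5) = 0.008821 K/W
ΣR = 3.359 K/W
ΔT = Q·ΣR = 18.3 × 3.359 = 61.47 K
Heat flows outward, so T_out = T_in − ΔT = 84.3 − 61.47 = 22.8 °C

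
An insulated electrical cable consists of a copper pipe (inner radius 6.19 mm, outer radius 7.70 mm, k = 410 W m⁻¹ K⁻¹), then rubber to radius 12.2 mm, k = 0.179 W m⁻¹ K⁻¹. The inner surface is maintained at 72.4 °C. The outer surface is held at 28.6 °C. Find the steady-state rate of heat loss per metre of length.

Q' = 107 W/m

Treat each layer as a resistance in series:
  R'_copper = ln(0.00770/0.00619)/(2πk) = 0.2183/(2π·410) = 8.473×10^-5 m·K/W
  R'_rubber = ln(0.0122/0.00770)/(2πk) = 0.4602/(2π·0.179) = 0.4092 m·K/W
ΣR = 8.473×10^-5 + 0.4092 = 0.4093 m·K/W
Q' = ΔT/ΣR = (72.4 °C − 28.6 °C)/0.4093 = 107 W/m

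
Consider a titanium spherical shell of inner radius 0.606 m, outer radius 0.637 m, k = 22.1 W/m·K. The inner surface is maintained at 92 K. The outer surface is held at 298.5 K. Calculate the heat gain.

Q = 714 kW

Q = 4πk·ΔT/(1/r₁ − 1/r₂) = 4π × 22.1 × 206.5 / (1/0.606 − 1/0.637) = 7.14×10^5 W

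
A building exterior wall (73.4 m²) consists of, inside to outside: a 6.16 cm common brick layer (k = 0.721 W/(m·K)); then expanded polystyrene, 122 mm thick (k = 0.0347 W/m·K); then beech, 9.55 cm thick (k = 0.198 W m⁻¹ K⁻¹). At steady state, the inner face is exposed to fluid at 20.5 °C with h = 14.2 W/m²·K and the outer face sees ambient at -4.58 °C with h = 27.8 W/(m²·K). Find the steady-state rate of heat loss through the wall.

Q = 439 W

Treat each layer as a resistance in series:
  R_conv,in = 1/(hA) = 1/(14.2·73.4) = 9.594×10^-4 K/W
  R_common brick = L/(kA) = 0.0616/(0.721·73.4) = 0.001164 K/W
  R_expanded polystyrene = L/(kA) = 0.122/(0.0347·73.4) = 0.04790 K/W
  R_beech = L/(kA) = 0.0955/(0.198·73.4) = 0.006571 K/W
  R_conv,out = 1/(hA) = 1/(27.8·73.4) = 4.901×10^-4 K/W
ΣR = 9.594×10^-4 + 0.001164 + 0.04790 + 0.006571 + 4.901×10^-4 = 0.05708 K/W
Q = ΔT/ΣR = (20.5 °C − -4.58 °C)/0.05708 = 439 W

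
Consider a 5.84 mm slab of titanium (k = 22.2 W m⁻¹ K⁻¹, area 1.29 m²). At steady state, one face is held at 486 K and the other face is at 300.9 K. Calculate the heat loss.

Q = kA·ΔT/L = 22.2 × 1.29 × |486 K − 300.9 K| / 0.00584 = 9.08×10^5 W

Q = 908 kW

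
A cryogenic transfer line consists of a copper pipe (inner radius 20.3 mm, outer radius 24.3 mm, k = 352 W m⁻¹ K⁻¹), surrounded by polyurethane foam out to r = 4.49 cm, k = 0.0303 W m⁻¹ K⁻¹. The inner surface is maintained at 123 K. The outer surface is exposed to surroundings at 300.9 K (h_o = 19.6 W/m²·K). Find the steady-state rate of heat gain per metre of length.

Treat each layer as a resistance in series:
  R'_copper = ln(0.0243/0.0203)/(2πk) = 0.1799/(2π·352) = 8.132×10^-5 m·K/W
  R'_polyurethane foam = ln(0.0449/0.0243)/(2πk) = 0.6140/(2π·0.0303) = 3.225 m·K/W
  R'_conv,out = 1/(2πr h) = 1/(2π·0.0449·19.6) = 0.1808 m·K/W
ΣR = 8.132×10^-5 + 3.225 + 0.1808 = 3.406 m·K/W
Q' = ΔT/ΣR = (123 K − 300.9 K)/3.406 = -52.2 W/m
(Negative Q' ⇒ heat flows inward; heat gain = 52.2 W/m.)

Q' = 52.2 W/m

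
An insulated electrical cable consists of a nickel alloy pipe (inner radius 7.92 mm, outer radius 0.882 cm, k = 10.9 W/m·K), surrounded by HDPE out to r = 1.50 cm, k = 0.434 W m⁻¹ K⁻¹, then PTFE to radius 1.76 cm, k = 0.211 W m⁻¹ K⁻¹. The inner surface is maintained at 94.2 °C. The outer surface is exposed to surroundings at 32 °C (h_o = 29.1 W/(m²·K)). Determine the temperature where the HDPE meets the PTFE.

Series thermal resistances, inner to outer:
  R'_nickel alloy = ln(0.00882/0.00792)/(2πk) = 0.1076/(2π·10.9) = 0.001572 m·K/W
  R'_HDPE = ln(0.0150/0.00882)/(2πk) = 0.5310/(2π·0.434) = 0.1947 m·K/W
  R'_PTFE = ln(0.0176/0.0150)/(2πk) = 0.1598/(2π·0.211) = 0.1206 m·K/W
  R'_conv,out = 1/(2πr h) = 1/(2π·0.0176·29.1) = 0.3108 m·K/W
ΣR = 0.001572 + 0.1947 + 0.1206 + 0.3108 = 0.6277 m·K/W
Q' = ΔT/ΣR = (94.2 °C − 32 °C)/0.6277 = 99.09 W/m
From the inner boundary to the HDPE/PTFE interface, ΣR_partial = 0.1963 m·K/W.
T_interface = T_in − Q'·ΣR_partial = 94.2 °C − (99.09)(0.1963) = 74.7 °C

T = 74.7 °C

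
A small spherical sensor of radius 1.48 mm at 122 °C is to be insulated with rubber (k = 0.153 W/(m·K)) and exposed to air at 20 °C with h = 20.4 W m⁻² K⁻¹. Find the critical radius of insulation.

For a sphere, r_cr = 2k_ins/h = 2·0.153/20.4 = 0.0150 m = 1.50 cm

r_cr = 1.50 cm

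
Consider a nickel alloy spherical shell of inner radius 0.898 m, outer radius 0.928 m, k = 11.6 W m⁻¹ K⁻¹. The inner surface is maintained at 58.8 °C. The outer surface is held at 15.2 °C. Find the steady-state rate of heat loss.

Q = 4πk·ΔT/(1/r₁ − 1/r₂) = 4π × 11.6 × 43.6 / (1/0.898 − 1/0.928) = 1.77×10^5 W

Q = 1.77×10^5 W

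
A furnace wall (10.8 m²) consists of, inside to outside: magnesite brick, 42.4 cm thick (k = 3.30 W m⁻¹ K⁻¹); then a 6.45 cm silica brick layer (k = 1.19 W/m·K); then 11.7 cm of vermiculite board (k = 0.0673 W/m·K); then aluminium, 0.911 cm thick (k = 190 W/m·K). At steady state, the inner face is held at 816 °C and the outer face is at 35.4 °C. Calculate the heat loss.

Q = 4390 W

Resistance network (inner→outer):
  R_magnesite brick = L/(kA) = 0.424/(3.30·10.8) = 0.01190 K/W
  R_silica brick = L/(kA) = 0.0645/(1.19·10.8) = 0.005019 K/W
  R_vermiculite board = L/(kA) = 0.117/(0.0673·10.8) = 0.1610 K/W
  R_aluminium = L/(kA) = 0.00911/(190·10.8) = 4.440×10^-6 K/W
ΣR = 0.01190 + 0.005019 + 0.1610 + 4.440×10^-6 = 0.1779 K/W
Q = ΔT/ΣR = (816 °C − 35.4 °C)/0.1779 = 4390 W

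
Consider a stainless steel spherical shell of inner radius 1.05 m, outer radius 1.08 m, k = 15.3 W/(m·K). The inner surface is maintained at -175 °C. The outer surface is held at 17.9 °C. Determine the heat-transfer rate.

Q = 1.40×10^6 W

Q = 4πk·ΔT/(1/r₁ − 1/r₂) = 4π × 15.3 × 192.9 / (1/1.05 − 1/1.08) = 1.40×10^6 W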